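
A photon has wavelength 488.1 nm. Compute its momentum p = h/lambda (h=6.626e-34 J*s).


p = h / lambda
= 6.626e-34 / (488.1e-9)
= 6.626e-34 / 4.8810e-07
= 1.3575e-27 kg*m/s

1.3575e-27


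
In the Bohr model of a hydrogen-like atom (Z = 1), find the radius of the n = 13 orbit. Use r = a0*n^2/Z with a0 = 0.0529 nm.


r = a0 * n^2 / Z
= 0.0529 * 13^2 / 1
= 0.0529 * 169 / 1
= 8.9401 nm

8.9401


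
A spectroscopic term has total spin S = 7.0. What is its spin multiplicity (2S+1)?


Spin multiplicity = 2S + 1
= 2 * 7.0 + 1
= 14.0 + 1
= 15

15


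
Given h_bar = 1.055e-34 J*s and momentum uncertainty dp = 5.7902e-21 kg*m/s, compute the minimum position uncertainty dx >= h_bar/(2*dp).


dx = h_bar / (2 * dp)
= 1.055e-34 / (2 * 5.7902e-21)
= 1.055e-34 / 1.1580e-20
= 9.1102e-15 m

9.1102e-15


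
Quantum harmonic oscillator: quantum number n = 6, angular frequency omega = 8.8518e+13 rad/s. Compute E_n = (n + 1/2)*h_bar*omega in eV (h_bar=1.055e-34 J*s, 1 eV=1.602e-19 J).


E = (n + 1/2) * h_bar * omega
= (6 + 0.5) * 1.055e-34 * 8.8518e+13
= 6.5 * 9.3386e-21
= 6.0701e-20 J
= 0.3789 eV

0.3789


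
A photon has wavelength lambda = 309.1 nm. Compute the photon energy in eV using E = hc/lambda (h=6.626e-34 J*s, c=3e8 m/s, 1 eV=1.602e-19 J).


E = hc / lambda
= (6.626e-34)(3e8) / (309.1e-9)
= 1.9878e-25 / 3.0910e-07
= 6.4309e-19 J
Converting to eV: 6.4309e-19 / 1.602e-19
= 4.0143 eV

4.0143


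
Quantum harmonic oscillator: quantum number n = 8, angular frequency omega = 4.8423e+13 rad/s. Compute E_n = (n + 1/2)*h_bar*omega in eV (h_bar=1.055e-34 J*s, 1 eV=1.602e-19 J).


E = (n + 1/2) * h_bar * omega
= (8 + 0.5) * 1.055e-34 * 4.8423e+13
= 8.5 * 5.1086e-21
= 4.3423e-20 J
= 0.2711 eV

0.2711


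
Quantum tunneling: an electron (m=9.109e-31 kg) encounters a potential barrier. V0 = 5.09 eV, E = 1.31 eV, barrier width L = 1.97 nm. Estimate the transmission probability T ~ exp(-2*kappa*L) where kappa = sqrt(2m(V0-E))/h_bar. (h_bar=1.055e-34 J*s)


V0 - E = 3.78 eV = 6.0556e-19 J
kappa = sqrt(2 * m * (V0-E)) / h_bar
= sqrt(2 * 9.109e-31 * 6.0556e-19) / 1.055e-34
= 9.9558e+09 /m
2*kappa*L = 2 * 9.9558e+09 * 1.97e-9
= 39.2258
T = exp(-39.2258) = 9.214522e-18

9.214522e-18


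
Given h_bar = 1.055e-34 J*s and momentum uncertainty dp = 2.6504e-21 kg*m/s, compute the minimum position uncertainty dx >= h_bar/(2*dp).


dx = h_bar / (2 * dp)
= 1.055e-34 / (2 * 2.6504e-21)
= 1.055e-34 / 5.3008e-21
= 1.9903e-14 m

1.9903e-14


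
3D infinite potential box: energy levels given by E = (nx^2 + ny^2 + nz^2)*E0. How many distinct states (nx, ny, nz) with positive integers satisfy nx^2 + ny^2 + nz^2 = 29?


Enumerate all (nx, ny, nz) with nx^2 + ny^2 + nz^2 = 29:
(2,3,4)
(2,4,3)
(3,2,4)
(3,4,2)
(4,2,3)
(4,3,2)
Total degeneracy = 6

6


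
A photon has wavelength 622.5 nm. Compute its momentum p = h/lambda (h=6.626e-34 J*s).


p = h / lambda
= 6.626e-34 / (622.5e-9)
= 6.626e-34 / 6.2250e-07
= 1.0644e-27 kg*m/s

1.0644e-27


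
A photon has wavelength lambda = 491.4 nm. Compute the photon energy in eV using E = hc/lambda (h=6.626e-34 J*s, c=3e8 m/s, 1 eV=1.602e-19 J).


E = hc / lambda
= (6.626e-34)(3e8) / (491.4e-9)
= 1.9878e-25 / 4.9140e-07
= 4.0452e-19 J
Converting to eV: 4.0452e-19 / 1.602e-19
= 2.5251 eV

2.5251


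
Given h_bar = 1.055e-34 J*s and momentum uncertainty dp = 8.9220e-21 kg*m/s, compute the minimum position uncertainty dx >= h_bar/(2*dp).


dx = h_bar / (2 * dp)
= 1.055e-34 / (2 * 8.9220e-21)
= 1.055e-34 / 1.7844e-20
= 5.9124e-15 m

5.9124e-15


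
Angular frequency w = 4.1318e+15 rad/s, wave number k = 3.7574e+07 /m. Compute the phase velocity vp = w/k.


vp = w / k
= 4.1318e+15 / 3.7574e+07
= 1.0996e+08 m/s

1.0996e+08


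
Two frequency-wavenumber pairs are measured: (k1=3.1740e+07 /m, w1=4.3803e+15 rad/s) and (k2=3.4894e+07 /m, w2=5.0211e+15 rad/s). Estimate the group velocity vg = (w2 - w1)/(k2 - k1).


vg = (w2 - w1) / (k2 - k1)
= (5.0211e+15 - 4.3803e+15) / (3.4894e+07 - 3.1740e+07)
= 6.4080e+14 / 3.1540e+06
= 2.0317e+08 m/s

2.0317e+08


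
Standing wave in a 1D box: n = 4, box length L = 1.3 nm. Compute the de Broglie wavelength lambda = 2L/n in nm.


lambda = 2L / n
= 2 * 1.3 / 4
= 2.6 / 4
= 0.65 nm

0.65


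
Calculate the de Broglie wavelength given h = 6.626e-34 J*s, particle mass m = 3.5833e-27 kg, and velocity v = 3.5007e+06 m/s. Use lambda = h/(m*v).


lambda = h / (m * v)
= 6.626e-34 / (3.5833e-27 * 3.5007e+06)
= 6.626e-34 / 1.2544e-20
= 5.2822e-14 m

5.2822e-14


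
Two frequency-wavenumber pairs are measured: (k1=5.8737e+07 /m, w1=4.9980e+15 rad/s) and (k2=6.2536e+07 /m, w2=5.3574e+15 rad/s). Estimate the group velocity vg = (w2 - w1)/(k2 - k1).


vg = (w2 - w1) / (k2 - k1)
= (5.3574e+15 - 4.9980e+15) / (6.2536e+07 - 5.8737e+07)
= 3.5940e+14 / 3.7990e+06
= 9.4604e+07 m/s

9.4604e+07


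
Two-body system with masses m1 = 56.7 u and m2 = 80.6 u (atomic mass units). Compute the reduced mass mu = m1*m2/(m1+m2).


mu = m1 * m2 / (m1 + m2)
= 56.7 * 80.6 / (56.7 + 80.6)
= 4570.02 / 137.3
= 33.2849 u

33.2849


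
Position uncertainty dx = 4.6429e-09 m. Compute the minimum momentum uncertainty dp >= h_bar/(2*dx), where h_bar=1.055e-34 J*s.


dp = h_bar / (2 * dx)
= 1.055e-34 / (2 * 4.6429e-09)
= 1.055e-34 / 9.2858e-09
= 1.1361e-26 kg*m/s

1.1361e-26


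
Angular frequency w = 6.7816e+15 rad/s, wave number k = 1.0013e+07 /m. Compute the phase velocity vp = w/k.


vp = w / k
= 6.7816e+15 / 1.0013e+07
= 6.7728e+08 m/s

6.7728e+08


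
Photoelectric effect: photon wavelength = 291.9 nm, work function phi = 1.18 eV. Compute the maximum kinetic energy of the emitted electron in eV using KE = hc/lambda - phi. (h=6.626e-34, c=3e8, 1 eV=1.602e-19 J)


E_photon = hc / lambda
= (6.626e-34)(3e8) / (291.9e-9)
= 6.8099e-19 J
= 4.2509 eV
KE = E_photon - phi
= 4.2509 - 1.18
= 3.0709 eV

3.0709


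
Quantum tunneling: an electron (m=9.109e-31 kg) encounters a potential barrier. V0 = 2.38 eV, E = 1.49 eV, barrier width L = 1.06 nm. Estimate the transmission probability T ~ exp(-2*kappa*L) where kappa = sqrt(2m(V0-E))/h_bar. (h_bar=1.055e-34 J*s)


V0 - E = 0.89 eV = 1.4258e-19 J
kappa = sqrt(2 * m * (V0-E)) / h_bar
= sqrt(2 * 9.109e-31 * 1.4258e-19) / 1.055e-34
= 4.8309e+09 /m
2*kappa*L = 2 * 4.8309e+09 * 1.06e-9
= 10.2414
T = exp(-10.2414) = 3.566231e-05

3.566231e-05


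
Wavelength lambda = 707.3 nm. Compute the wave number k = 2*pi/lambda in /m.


k = 2 * pi / lambda
= 6.2832 / (707.3e-9)
= 6.2832 / 7.0730e-07
= 8.8833e+06 /m

8.8833e+06


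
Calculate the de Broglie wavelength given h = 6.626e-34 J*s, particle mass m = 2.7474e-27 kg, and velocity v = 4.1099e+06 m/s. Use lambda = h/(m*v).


lambda = h / (m * v)
= 6.626e-34 / (2.7474e-27 * 4.1099e+06)
= 6.626e-34 / 1.1292e-20
= 5.8681e-14 m

5.8681e-14


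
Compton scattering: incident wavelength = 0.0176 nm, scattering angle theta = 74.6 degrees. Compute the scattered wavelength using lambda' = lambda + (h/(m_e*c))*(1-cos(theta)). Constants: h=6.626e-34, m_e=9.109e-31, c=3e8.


Compton wavelength: h/(m_e*c) = 2.4247e-12 m
d_lambda = 2.4247e-12 * (1 - cos(74.6 deg))
= 2.4247e-12 * 0.734444
= 1.7808e-12 m = 0.001781 nm
lambda' = 0.0176 + 0.001781
= 0.019381 nm

0.019381


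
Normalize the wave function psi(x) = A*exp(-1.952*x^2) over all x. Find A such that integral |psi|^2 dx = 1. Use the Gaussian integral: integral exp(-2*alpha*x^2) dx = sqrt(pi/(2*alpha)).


integral |psi|^2 dx = A^2 * sqrt(pi/(2*alpha)) = 1
A^2 = sqrt(2*alpha/pi)
= sqrt(2 * 1.952 / pi)
= 1.114756
A = sqrt(1.114756)
= 1.0558

1.0558


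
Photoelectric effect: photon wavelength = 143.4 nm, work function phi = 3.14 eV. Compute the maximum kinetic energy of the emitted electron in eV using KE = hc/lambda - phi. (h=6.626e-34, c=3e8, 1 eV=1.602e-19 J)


E_photon = hc / lambda
= (6.626e-34)(3e8) / (143.4e-9)
= 1.3862e-18 J
= 8.6529 eV
KE = E_photon - phi
= 8.6529 - 3.14
= 5.5129 eV

5.5129


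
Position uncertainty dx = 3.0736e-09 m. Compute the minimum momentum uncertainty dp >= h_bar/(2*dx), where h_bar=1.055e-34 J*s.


dp = h_bar / (2 * dx)
= 1.055e-34 / (2 * 3.0736e-09)
= 1.055e-34 / 6.1472e-09
= 1.7162e-26 kg*m/s

1.7162e-26


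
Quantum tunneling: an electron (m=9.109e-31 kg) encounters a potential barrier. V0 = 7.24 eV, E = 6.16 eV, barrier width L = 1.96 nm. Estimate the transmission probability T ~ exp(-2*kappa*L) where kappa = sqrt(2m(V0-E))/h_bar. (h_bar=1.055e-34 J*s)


V0 - E = 1.08 eV = 1.7302e-19 J
kappa = sqrt(2 * m * (V0-E)) / h_bar
= sqrt(2 * 9.109e-31 * 1.7302e-19) / 1.055e-34
= 5.3216e+09 /m
2*kappa*L = 2 * 5.3216e+09 * 1.96e-9
= 20.8606
T = exp(-20.8606) = 8.716666e-10

8.716666e-10


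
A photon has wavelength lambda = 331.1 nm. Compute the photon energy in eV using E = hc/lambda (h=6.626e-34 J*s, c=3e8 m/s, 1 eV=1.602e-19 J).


E = hc / lambda
= (6.626e-34)(3e8) / (331.1e-9)
= 1.9878e-25 / 3.3110e-07
= 6.0036e-19 J
Converting to eV: 6.0036e-19 / 1.602e-19
= 3.7476 eV

3.7476


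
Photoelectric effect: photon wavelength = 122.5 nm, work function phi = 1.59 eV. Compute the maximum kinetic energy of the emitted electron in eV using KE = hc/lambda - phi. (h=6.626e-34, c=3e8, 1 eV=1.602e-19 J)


E_photon = hc / lambda
= (6.626e-34)(3e8) / (122.5e-9)
= 1.6227e-18 J
= 10.1292 eV
KE = E_photon - phi
= 10.1292 - 1.59
= 8.5392 eV

8.5392


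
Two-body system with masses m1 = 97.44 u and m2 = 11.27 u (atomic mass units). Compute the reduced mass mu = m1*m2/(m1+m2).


mu = m1 * m2 / (m1 + m2)
= 97.44 * 11.27 / (97.44 + 11.27)
= 1098.1488 / 108.71
= 10.1016 u

10.1016


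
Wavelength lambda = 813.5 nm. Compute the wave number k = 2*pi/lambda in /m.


k = 2 * pi / lambda
= 6.2832 / (813.5e-9)
= 6.2832 / 8.1350e-07
= 7.7236e+06 /m

7.7236e+06


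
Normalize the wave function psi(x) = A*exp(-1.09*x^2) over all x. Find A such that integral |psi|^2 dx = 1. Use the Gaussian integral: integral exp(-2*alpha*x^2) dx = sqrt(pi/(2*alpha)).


integral |psi|^2 dx = A^2 * sqrt(pi/(2*alpha)) = 1
A^2 = sqrt(2*alpha/pi)
= sqrt(2 * 1.09 / pi)
= 0.833016
A = sqrt(0.833016)
= 0.9127

0.9127


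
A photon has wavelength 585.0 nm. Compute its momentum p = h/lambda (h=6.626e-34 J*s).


p = h / lambda
= 6.626e-34 / (585.0e-9)
= 6.626e-34 / 5.8500e-07
= 1.1326e-27 kg*m/s

1.1326e-27


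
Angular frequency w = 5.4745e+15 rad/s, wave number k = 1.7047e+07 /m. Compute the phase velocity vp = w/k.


vp = w / k
= 5.4745e+15 / 1.7047e+07
= 3.2114e+08 m/s

3.2114e+08


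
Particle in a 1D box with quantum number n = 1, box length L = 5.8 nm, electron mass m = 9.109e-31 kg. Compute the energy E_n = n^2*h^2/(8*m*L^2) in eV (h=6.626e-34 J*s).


E = n^2 * h^2 / (8 * m * L^2)
= 1^2 * (6.626e-34)^2 / (8 * 9.109e-31 * (5.8e-9)^2)
= 1 * 4.3904e-67 / (8 * 9.109e-31 * 3.3640e-17)
= 1.7910e-21 J
= 0.0112 eV

0.0112


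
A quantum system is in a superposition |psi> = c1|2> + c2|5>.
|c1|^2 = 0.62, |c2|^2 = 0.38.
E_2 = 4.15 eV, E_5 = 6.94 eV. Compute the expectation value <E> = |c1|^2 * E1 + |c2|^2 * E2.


<E> = |c1|^2 * E1 + |c2|^2 * E2
= 0.62 * 4.15 + 0.38 * 6.94
= 2.573 + 2.6372
= 5.2102 eV

5.2102


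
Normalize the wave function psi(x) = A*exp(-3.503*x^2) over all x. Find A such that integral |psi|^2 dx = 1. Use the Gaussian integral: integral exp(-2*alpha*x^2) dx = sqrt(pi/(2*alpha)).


integral |psi|^2 dx = A^2 * sqrt(pi/(2*alpha)) = 1
A^2 = sqrt(2*alpha/pi)
= sqrt(2 * 3.503 / pi)
= 1.493345
A = sqrt(1.493345)
= 1.222

1.222


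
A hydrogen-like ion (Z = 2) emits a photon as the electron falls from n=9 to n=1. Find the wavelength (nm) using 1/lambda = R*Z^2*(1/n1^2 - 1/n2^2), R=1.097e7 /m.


1/lambda = R * Z^2 * (1/n1^2 - 1/n2^2)
= 1.097e7 * 2^2 * (1/1^2 - 1/9^2)
= 1.097e7 * 4 * (1.0 - 0.012346)
= 4.3338e+07 /m
lambda = 1 / 4.3338e+07
= 23.0743 nm

23.0743


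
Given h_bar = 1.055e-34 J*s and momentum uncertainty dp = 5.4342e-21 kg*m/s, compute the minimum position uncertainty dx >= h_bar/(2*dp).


dx = h_bar / (2 * dp)
= 1.055e-34 / (2 * 5.4342e-21)
= 1.055e-34 / 1.0868e-20
= 9.7070e-15 m

9.7070e-15


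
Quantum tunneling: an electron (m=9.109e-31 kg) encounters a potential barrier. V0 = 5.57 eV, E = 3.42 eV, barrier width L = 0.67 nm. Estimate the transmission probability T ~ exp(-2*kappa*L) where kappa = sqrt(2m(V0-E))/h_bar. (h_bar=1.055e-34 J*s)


V0 - E = 2.15 eV = 3.4443e-19 J
kappa = sqrt(2 * m * (V0-E)) / h_bar
= sqrt(2 * 9.109e-31 * 3.4443e-19) / 1.055e-34
= 7.5084e+09 /m
2*kappa*L = 2 * 7.5084e+09 * 0.67e-9
= 10.0613
T = exp(-10.0613) = 4.270141e-05

4.270141e-05


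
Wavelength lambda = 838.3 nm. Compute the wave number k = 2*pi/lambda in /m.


k = 2 * pi / lambda
= 6.2832 / (838.3e-9)
= 6.2832 / 8.3830e-07
= 7.4952e+06 /m

7.4952e+06


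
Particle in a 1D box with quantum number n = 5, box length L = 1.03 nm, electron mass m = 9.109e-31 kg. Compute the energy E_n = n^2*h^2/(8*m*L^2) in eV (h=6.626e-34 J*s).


E = n^2 * h^2 / (8 * m * L^2)
= 5^2 * (6.626e-34)^2 / (8 * 9.109e-31 * (1.03e-9)^2)
= 25 * 4.3904e-67 / (8 * 9.109e-31 * 1.0609e-18)
= 1.4197e-18 J
= 8.8623 eV

8.8623


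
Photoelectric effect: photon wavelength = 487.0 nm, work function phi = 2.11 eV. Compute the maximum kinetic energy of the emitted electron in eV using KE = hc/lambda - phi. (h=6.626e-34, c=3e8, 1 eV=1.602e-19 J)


E_photon = hc / lambda
= (6.626e-34)(3e8) / (487.0e-9)
= 4.0817e-19 J
= 2.5479 eV
KE = E_photon - phi
= 2.5479 - 2.11
= 0.4379 eV

0.4379


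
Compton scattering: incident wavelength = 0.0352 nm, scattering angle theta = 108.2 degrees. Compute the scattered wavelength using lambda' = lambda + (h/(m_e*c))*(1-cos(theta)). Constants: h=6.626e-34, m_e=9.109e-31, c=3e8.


Compton wavelength: h/(m_e*c) = 2.4247e-12 m
d_lambda = 2.4247e-12 * (1 - cos(108.2 deg))
= 2.4247e-12 * 1.312335
= 3.1820e-12 m = 0.003182 nm
lambda' = 0.0352 + 0.003182
= 0.038382 nm

0.038382


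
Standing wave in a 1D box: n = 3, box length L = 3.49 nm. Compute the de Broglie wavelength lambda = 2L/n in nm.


lambda = 2L / n
= 2 * 3.49 / 3
= 6.98 / 3
= 2.3267 nm

2.3267


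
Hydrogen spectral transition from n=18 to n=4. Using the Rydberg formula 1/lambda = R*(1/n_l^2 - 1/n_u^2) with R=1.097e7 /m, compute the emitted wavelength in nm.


1/lambda = R * (1/n_l^2 - 1/n_u^2)
= 1.097e7 * (1/4^2 - 1/18^2)
= 1.097e7 * (0.0625 - 0.003086)
= 1.097e7 * 0.059414
= 6.5177e+05 /m
lambda = 1 / 6.5177e+05 = 1534.2907 nm

1534.2907


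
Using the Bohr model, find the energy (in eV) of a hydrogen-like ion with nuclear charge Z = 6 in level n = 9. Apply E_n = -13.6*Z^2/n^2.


E_n = -13.6 * Z^2 / n^2
= -13.6 * 6^2 / 9^2
= -13.6 * 36 / 81
= -6.0444 eV

-6.0444


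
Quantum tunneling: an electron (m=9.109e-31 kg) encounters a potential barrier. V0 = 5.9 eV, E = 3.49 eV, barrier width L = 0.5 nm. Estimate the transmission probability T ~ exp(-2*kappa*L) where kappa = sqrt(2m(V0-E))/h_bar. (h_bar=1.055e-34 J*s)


V0 - E = 2.41 eV = 3.8608e-19 J
kappa = sqrt(2 * m * (V0-E)) / h_bar
= sqrt(2 * 9.109e-31 * 3.8608e-19) / 1.055e-34
= 7.9495e+09 /m
2*kappa*L = 2 * 7.9495e+09 * 0.5e-9
= 7.9495
T = exp(-7.9495) = 3.528524e-04

3.528524e-04


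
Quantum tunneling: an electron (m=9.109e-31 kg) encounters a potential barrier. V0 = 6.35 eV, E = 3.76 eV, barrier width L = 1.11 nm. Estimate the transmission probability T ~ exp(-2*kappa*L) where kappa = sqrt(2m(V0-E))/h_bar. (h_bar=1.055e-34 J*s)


V0 - E = 2.59 eV = 4.1492e-19 J
kappa = sqrt(2 * m * (V0-E)) / h_bar
= sqrt(2 * 9.109e-31 * 4.1492e-19) / 1.055e-34
= 8.2410e+09 /m
2*kappa*L = 2 * 8.2410e+09 * 1.11e-9
= 18.295
T = exp(-18.295) = 1.133940e-08

1.133940e-08


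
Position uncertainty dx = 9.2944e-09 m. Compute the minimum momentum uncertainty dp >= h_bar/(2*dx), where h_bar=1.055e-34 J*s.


dp = h_bar / (2 * dx)
= 1.055e-34 / (2 * 9.2944e-09)
= 1.055e-34 / 1.8589e-08
= 5.6755e-27 kg*m/s

5.6755e-27


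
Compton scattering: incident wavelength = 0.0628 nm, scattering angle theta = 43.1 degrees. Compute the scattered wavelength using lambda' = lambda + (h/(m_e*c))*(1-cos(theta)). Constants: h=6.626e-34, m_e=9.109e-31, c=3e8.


Compton wavelength: h/(m_e*c) = 2.4247e-12 m
d_lambda = 2.4247e-12 * (1 - cos(43.1 deg))
= 2.4247e-12 * 0.269838
= 6.5428e-13 m = 0.000654 nm
lambda' = 0.0628 + 0.000654
= 0.063454 nm

0.063454


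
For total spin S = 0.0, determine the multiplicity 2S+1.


Spin multiplicity = 2S + 1
= 2 * 0.0 + 1
= 0.0 + 1
= 1

1


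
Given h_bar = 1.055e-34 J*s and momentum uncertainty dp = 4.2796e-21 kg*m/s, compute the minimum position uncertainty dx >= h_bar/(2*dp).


dx = h_bar / (2 * dp)
= 1.055e-34 / (2 * 4.2796e-21)
= 1.055e-34 / 8.5592e-21
= 1.2326e-14 m

1.2326e-14


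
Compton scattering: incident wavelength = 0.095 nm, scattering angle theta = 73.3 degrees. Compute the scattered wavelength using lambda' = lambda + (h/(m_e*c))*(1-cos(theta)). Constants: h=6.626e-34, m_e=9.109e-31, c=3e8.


Compton wavelength: h/(m_e*c) = 2.4247e-12 m
d_lambda = 2.4247e-12 * (1 - cos(73.3 deg))
= 2.4247e-12 * 0.712639
= 1.7279e-12 m = 0.001728 nm
lambda' = 0.095 + 0.001728
= 0.096728 nm

0.096728


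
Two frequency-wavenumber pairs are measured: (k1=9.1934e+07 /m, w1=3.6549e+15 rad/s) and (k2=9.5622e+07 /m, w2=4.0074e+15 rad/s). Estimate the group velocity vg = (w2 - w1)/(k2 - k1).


vg = (w2 - w1) / (k2 - k1)
= (4.0074e+15 - 3.6549e+15) / (9.5622e+07 - 9.1934e+07)
= 3.5250e+14 / 3.6880e+06
= 9.5580e+07 m/s

9.5580e+07


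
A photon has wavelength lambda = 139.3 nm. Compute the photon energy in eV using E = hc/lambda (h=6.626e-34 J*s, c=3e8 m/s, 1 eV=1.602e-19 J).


E = hc / lambda
= (6.626e-34)(3e8) / (139.3e-9)
= 1.9878e-25 / 1.3930e-07
= 1.4270e-18 J
Converting to eV: 1.4270e-18 / 1.602e-19
= 8.9076 eV

8.9076


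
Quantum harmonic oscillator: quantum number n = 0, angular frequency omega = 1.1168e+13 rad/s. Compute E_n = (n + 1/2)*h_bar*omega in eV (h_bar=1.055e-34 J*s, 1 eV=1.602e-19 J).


E = (n + 1/2) * h_bar * omega
= (0 + 0.5) * 1.055e-34 * 1.1168e+13
= 0.5 * 1.1782e-21
= 5.8911e-22 J
= 0.0037 eV

0.0037


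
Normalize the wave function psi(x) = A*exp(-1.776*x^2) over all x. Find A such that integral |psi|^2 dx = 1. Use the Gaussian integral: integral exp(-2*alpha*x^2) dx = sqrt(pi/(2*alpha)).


integral |psi|^2 dx = A^2 * sqrt(pi/(2*alpha)) = 1
A^2 = sqrt(2*alpha/pi)
= sqrt(2 * 1.776 / pi)
= 1.063314
A = sqrt(1.063314)
= 1.0312

1.0312


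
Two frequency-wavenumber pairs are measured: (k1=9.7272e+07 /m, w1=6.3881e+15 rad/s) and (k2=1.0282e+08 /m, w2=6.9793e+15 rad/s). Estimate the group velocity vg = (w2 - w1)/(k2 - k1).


vg = (w2 - w1) / (k2 - k1)
= (6.9793e+15 - 6.3881e+15) / (1.0282e+08 - 9.7272e+07)
= 5.9120e+14 / 5.5480e+06
= 1.0656e+08 m/s

1.0656e+08


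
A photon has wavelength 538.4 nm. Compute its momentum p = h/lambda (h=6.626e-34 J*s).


p = h / lambda
= 6.626e-34 / (538.4e-9)
= 6.626e-34 / 5.3840e-07
= 1.2307e-27 kg*m/s

1.2307e-27


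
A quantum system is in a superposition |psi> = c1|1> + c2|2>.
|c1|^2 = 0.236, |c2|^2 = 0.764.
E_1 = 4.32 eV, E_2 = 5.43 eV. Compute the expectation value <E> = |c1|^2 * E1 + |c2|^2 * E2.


<E> = |c1|^2 * E1 + |c2|^2 * E2
= 0.236 * 4.32 + 0.764 * 5.43
= 1.0195 + 4.1485
= 5.168 eV

5.168


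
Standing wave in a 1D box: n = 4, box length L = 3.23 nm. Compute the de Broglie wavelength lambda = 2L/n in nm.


lambda = 2L / n
= 2 * 3.23 / 4
= 6.46 / 4
= 1.615 nm

1.615


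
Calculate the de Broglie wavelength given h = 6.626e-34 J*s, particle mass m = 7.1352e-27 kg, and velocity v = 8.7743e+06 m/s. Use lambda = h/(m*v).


lambda = h / (m * v)
= 6.626e-34 / (7.1352e-27 * 8.7743e+06)
= 6.626e-34 / 6.2606e-20
= 1.0584e-14 m

1.0584e-14


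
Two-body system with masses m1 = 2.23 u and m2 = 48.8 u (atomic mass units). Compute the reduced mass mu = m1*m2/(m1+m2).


mu = m1 * m2 / (m1 + m2)
= 2.23 * 48.8 / (2.23 + 48.8)
= 108.824 / 51.03
= 2.1325 u

2.1325


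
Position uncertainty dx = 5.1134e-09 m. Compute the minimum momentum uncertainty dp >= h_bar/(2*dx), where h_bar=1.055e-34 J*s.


dp = h_bar / (2 * dx)
= 1.055e-34 / (2 * 5.1134e-09)
= 1.055e-34 / 1.0227e-08
= 1.0316e-26 kg*m/s

1.0316e-26


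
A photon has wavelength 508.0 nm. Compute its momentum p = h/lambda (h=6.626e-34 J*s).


p = h / lambda
= 6.626e-34 / (508.0e-9)
= 6.626e-34 / 5.0800e-07
= 1.3043e-27 kg*m/s

1.3043e-27


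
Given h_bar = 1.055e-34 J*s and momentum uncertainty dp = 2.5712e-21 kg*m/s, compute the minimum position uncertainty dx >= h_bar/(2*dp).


dx = h_bar / (2 * dp)
= 1.055e-34 / (2 * 2.5712e-21)
= 1.055e-34 / 5.1424e-21
= 2.0516e-14 m

2.0516e-14


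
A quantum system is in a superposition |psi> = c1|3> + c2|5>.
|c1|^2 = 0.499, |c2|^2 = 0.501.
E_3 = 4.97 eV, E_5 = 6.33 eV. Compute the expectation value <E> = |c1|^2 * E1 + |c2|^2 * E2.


<E> = |c1|^2 * E1 + |c2|^2 * E2
= 0.499 * 4.97 + 0.501 * 6.33
= 2.48 + 3.1713
= 5.6514 eV

5.6514


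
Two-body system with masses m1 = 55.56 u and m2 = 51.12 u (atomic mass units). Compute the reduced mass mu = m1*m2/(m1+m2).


mu = m1 * m2 / (m1 + m2)
= 55.56 * 51.12 / (55.56 + 51.12)
= 2840.2272 / 106.68
= 26.6238 u

26.6238


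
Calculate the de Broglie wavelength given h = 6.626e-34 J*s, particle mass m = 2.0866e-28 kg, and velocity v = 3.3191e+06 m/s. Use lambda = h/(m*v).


lambda = h / (m * v)
= 6.626e-34 / (2.0866e-28 * 3.3191e+06)
= 6.626e-34 / 6.9256e-22
= 9.5674e-13 m

9.5674e-13


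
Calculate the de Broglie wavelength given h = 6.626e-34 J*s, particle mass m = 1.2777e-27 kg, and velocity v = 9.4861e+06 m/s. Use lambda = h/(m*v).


lambda = h / (m * v)
= 6.626e-34 / (1.2777e-27 * 9.4861e+06)
= 6.626e-34 / 1.2120e-20
= 5.4668e-14 m

5.4668e-14


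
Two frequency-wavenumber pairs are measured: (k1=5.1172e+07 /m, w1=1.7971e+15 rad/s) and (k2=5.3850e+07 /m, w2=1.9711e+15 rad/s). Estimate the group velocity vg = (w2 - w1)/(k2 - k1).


vg = (w2 - w1) / (k2 - k1)
= (1.9711e+15 - 1.7971e+15) / (5.3850e+07 - 5.1172e+07)
= 1.7400e+14 / 2.6780e+06
= 6.4974e+07 m/s

6.4974e+07


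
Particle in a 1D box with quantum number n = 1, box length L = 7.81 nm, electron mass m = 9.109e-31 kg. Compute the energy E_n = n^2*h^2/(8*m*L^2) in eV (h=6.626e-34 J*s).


E = n^2 * h^2 / (8 * m * L^2)
= 1^2 * (6.626e-34)^2 / (8 * 9.109e-31 * (7.81e-9)^2)
= 1 * 4.3904e-67 / (8 * 9.109e-31 * 6.0996e-17)
= 9.8773e-22 J
= 0.0062 eV

0.0062


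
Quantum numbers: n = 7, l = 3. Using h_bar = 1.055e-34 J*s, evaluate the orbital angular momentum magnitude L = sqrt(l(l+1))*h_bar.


L = sqrt(l*(l+1)) * h_bar
= sqrt(3 * 4) * 1.055e-34
= sqrt(12) * 1.055e-34
= 3.4641 * 1.055e-34
= 3.6546e-34 J*s

3.6546e-34


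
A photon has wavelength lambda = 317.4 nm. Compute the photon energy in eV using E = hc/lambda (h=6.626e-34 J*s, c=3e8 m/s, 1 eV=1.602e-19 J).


E = hc / lambda
= (6.626e-34)(3e8) / (317.4e-9)
= 1.9878e-25 / 3.1740e-07
= 6.2628e-19 J
Converting to eV: 6.2628e-19 / 1.602e-19
= 3.9093 eV

3.9093


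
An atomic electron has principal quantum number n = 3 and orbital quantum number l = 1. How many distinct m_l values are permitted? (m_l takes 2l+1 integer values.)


m_l ranges from -l to +l in integer steps
So m_l goes from -1 to +1
Count = 2l + 1 = 2*1 + 1
= 3

3


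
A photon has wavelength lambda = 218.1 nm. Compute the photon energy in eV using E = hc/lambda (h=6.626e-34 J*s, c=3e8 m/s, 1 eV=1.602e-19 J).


E = hc / lambda
= (6.626e-34)(3e8) / (218.1e-9)
= 1.9878e-25 / 2.1810e-07
= 9.1142e-19 J
Converting to eV: 9.1142e-19 / 1.602e-19
= 5.6892 eV

5.6892


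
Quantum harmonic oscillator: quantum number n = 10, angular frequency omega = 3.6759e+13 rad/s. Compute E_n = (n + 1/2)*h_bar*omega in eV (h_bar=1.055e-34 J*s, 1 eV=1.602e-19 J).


E = (n + 1/2) * h_bar * omega
= (10 + 0.5) * 1.055e-34 * 3.6759e+13
= 10.5 * 3.8781e-21
= 4.0720e-20 J
= 0.2542 eV

0.2542


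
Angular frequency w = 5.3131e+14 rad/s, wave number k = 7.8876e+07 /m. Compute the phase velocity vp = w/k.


vp = w / k
= 5.3131e+14 / 7.8876e+07
= 6.7360e+06 m/s

6.7360e+06


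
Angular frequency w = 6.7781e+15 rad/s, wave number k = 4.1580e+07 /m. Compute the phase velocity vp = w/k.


vp = w / k
= 6.7781e+15 / 4.1580e+07
= 1.6301e+08 m/s

1.6301e+08


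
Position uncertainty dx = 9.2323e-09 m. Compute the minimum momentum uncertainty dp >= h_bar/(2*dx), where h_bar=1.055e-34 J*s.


dp = h_bar / (2 * dx)
= 1.055e-34 / (2 * 9.2323e-09)
= 1.055e-34 / 1.8465e-08
= 5.7136e-27 kg*m/s

5.7136e-27


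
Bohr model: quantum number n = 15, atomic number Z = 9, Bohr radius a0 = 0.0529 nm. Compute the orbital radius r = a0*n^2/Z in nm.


r = a0 * n^2 / Z
= 0.0529 * 15^2 / 9
= 0.0529 * 225 / 9
= 1.3225 nm

1.3225


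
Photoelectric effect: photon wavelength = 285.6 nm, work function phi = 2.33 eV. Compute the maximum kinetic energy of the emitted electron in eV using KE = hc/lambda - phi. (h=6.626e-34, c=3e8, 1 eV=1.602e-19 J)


E_photon = hc / lambda
= (6.626e-34)(3e8) / (285.6e-9)
= 6.9601e-19 J
= 4.3446 eV
KE = E_photon - phi
= 4.3446 - 2.33
= 2.0146 eV

2.0146


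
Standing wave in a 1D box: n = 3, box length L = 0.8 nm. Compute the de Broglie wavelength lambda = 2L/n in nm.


lambda = 2L / n
= 2 * 0.8 / 3
= 1.6 / 3
= 0.5333 nm

0.5333


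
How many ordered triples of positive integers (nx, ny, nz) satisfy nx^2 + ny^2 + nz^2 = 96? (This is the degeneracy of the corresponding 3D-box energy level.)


Enumerate all (nx, ny, nz) with nx^2 + ny^2 + nz^2 = 96:
(4,4,8)
(4,8,4)
(8,4,4)
Total degeneracy = 3

3


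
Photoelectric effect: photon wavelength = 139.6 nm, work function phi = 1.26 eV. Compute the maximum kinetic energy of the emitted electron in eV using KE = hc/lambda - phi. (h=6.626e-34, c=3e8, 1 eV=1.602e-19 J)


E_photon = hc / lambda
= (6.626e-34)(3e8) / (139.6e-9)
= 1.4239e-18 J
= 8.8884 eV
KE = E_photon - phi
= 8.8884 - 1.26
= 7.6284 eV

7.6284


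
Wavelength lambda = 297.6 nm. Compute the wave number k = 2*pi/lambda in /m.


k = 2 * pi / lambda
= 6.2832 / (297.6e-9)
= 6.2832 / 2.9760e-07
= 2.1113e+07 /m

2.1113e+07


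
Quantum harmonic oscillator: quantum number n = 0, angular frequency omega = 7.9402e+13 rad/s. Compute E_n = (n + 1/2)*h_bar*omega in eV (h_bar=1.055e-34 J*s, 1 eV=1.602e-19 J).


E = (n + 1/2) * h_bar * omega
= (0 + 0.5) * 1.055e-34 * 7.9402e+13
= 0.5 * 8.3769e-21
= 4.1885e-21 J
= 0.0261 eV

0.0261


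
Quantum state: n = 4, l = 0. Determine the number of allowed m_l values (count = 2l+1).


m_l ranges from -l to +l in integer steps
So m_l goes from -0 to +0
Count = 2l + 1 = 2*0 + 1
= 1

1


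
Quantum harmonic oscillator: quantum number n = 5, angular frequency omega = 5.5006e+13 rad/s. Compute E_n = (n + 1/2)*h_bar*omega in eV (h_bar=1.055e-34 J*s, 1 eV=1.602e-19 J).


E = (n + 1/2) * h_bar * omega
= (5 + 0.5) * 1.055e-34 * 5.5006e+13
= 5.5 * 5.8031e-21
= 3.1917e-20 J
= 0.1992 eV

0.1992


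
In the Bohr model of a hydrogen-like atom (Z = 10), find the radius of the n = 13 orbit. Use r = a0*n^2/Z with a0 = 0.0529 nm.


r = a0 * n^2 / Z
= 0.0529 * 13^2 / 10
= 0.0529 * 169 / 10
= 0.894 nm

0.894


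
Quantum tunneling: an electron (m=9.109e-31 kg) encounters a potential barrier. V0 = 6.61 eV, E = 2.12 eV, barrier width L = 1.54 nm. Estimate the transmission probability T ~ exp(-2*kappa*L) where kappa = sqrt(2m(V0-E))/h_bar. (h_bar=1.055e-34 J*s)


V0 - E = 4.49 eV = 7.1930e-19 J
kappa = sqrt(2 * m * (V0-E)) / h_bar
= sqrt(2 * 9.109e-31 * 7.1930e-19) / 1.055e-34
= 1.0851e+10 /m
2*kappa*L = 2 * 1.0851e+10 * 1.54e-9
= 33.4197
T = exp(-33.4197) = 3.061910e-15

3.061910e-15


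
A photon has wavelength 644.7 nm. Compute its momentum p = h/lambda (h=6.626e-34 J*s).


p = h / lambda
= 6.626e-34 / (644.7e-9)
= 6.626e-34 / 6.4470e-07
= 1.0278e-27 kg*m/s

1.0278e-27


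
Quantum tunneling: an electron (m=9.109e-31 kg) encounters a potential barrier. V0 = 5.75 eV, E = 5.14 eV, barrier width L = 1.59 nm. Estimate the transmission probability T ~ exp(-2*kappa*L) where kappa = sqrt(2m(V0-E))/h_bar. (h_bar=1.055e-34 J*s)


V0 - E = 0.61 eV = 9.7722e-20 J
kappa = sqrt(2 * m * (V0-E)) / h_bar
= sqrt(2 * 9.109e-31 * 9.7722e-20) / 1.055e-34
= 3.9994e+09 /m
2*kappa*L = 2 * 3.9994e+09 * 1.59e-9
= 12.7181
T = exp(-12.7181) = 2.996489e-06

2.996489e-06


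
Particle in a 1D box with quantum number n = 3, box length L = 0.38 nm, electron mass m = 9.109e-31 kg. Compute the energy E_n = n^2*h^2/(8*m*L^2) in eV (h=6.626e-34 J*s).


E = n^2 * h^2 / (8 * m * L^2)
= 3^2 * (6.626e-34)^2 / (8 * 9.109e-31 * (0.38e-9)^2)
= 9 * 4.3904e-67 / (8 * 9.109e-31 * 1.4440e-19)
= 3.7551e-18 J
= 23.4399 eV

23.4399


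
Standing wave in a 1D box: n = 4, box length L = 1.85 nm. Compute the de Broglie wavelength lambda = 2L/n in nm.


lambda = 2L / n
= 2 * 1.85 / 4
= 3.7 / 4
= 0.925 nm

0.925


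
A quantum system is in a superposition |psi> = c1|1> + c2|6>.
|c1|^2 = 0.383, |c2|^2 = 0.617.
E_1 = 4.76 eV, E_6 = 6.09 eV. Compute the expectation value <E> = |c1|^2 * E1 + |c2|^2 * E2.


<E> = |c1|^2 * E1 + |c2|^2 * E2
= 0.383 * 4.76 + 0.617 * 6.09
= 1.8231 + 3.7575
= 5.5806 eV

5.5806


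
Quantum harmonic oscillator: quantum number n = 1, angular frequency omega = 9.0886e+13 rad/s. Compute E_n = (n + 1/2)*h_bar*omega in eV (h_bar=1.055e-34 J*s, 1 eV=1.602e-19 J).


E = (n + 1/2) * h_bar * omega
= (1 + 0.5) * 1.055e-34 * 9.0886e+13
= 1.5 * 9.5885e-21
= 1.4383e-20 J
= 0.0898 eV

0.0898


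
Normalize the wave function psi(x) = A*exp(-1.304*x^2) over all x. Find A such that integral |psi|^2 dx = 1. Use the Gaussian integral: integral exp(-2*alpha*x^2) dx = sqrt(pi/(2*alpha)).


integral |psi|^2 dx = A^2 * sqrt(pi/(2*alpha)) = 1
A^2 = sqrt(2*alpha/pi)
= sqrt(2 * 1.304 / pi)
= 0.911127
A = sqrt(0.911127)
= 0.9545

0.9545


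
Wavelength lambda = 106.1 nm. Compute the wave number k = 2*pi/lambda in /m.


k = 2 * pi / lambda
= 6.2832 / (106.1e-9)
= 6.2832 / 1.0610e-07
= 5.9219e+07 /m

5.9219e+07


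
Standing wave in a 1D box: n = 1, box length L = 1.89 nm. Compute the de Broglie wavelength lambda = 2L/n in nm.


lambda = 2L / n
= 2 * 1.89 / 1
= 3.78 / 1
= 3.78 nm

3.78


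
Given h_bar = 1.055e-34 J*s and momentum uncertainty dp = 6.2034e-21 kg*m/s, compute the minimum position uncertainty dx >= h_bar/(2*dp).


dx = h_bar / (2 * dp)
= 1.055e-34 / (2 * 6.2034e-21)
= 1.055e-34 / 1.2407e-20
= 8.5034e-15 m

8.5034e-15


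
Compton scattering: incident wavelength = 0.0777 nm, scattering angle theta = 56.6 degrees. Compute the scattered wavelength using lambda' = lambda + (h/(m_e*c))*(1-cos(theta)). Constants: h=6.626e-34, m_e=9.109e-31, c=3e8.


Compton wavelength: h/(m_e*c) = 2.4247e-12 m
d_lambda = 2.4247e-12 * (1 - cos(56.6 deg))
= 2.4247e-12 * 0.449519
= 1.0900e-12 m = 0.00109 nm
lambda' = 0.0777 + 0.00109
= 0.07879 nm

0.07879


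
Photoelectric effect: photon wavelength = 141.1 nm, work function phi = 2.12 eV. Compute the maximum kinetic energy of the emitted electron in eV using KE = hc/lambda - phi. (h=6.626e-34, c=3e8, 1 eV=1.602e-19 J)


E_photon = hc / lambda
= (6.626e-34)(3e8) / (141.1e-9)
= 1.4088e-18 J
= 8.7939 eV
KE = E_photon - phi
= 8.7939 - 2.12
= 6.6739 eV

6.6739


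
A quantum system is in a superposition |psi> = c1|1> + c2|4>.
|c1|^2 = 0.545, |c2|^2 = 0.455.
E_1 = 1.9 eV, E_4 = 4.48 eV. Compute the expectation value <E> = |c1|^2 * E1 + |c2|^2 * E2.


<E> = |c1|^2 * E1 + |c2|^2 * E2
= 0.545 * 1.9 + 0.455 * 4.48
= 1.0355 + 2.0384
= 3.0739 eV

3.0739


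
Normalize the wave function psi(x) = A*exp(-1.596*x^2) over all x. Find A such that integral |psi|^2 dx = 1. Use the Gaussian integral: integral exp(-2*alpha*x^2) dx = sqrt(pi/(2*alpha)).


integral |psi|^2 dx = A^2 * sqrt(pi/(2*alpha)) = 1
A^2 = sqrt(2*alpha/pi)
= sqrt(2 * 1.596 / pi)
= 1.007991
A = sqrt(1.007991)
= 1.004

1.004


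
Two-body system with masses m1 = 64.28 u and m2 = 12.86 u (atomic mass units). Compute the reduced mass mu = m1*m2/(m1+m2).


mu = m1 * m2 / (m1 + m2)
= 64.28 * 12.86 / (64.28 + 12.86)
= 826.6408 / 77.14
= 10.7161 u

10.7161


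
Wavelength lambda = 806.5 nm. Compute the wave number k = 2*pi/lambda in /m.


k = 2 * pi / lambda
= 6.2832 / (806.5e-9)
= 6.2832 / 8.0650e-07
= 7.7907e+06 /m

7.7907e+06


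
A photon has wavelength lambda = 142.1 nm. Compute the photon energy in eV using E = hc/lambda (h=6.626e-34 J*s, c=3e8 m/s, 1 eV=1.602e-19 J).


E = hc / lambda
= (6.626e-34)(3e8) / (142.1e-9)
= 1.9878e-25 / 1.4210e-07
= 1.3989e-18 J
Converting to eV: 1.3989e-18 / 1.602e-19
= 8.732 eV

8.732


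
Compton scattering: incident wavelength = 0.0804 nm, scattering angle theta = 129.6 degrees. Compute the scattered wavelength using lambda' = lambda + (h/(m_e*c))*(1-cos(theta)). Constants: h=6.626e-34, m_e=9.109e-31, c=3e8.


Compton wavelength: h/(m_e*c) = 2.4247e-12 m
d_lambda = 2.4247e-12 * (1 - cos(129.6 deg))
= 2.4247e-12 * 1.637424
= 3.9703e-12 m = 0.00397 nm
lambda' = 0.0804 + 0.00397
= 0.08437 nm

0.08437


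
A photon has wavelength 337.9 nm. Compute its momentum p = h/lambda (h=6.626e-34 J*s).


p = h / lambda
= 6.626e-34 / (337.9e-9)
= 6.626e-34 / 3.3790e-07
= 1.9609e-27 kg*m/s

1.9609e-27


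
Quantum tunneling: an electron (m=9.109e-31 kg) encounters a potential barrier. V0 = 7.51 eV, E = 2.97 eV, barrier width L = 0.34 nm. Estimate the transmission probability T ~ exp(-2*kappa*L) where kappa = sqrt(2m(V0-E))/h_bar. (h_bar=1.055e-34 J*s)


V0 - E = 4.54 eV = 7.2731e-19 J
kappa = sqrt(2 * m * (V0-E)) / h_bar
= sqrt(2 * 9.109e-31 * 7.2731e-19) / 1.055e-34
= 1.0911e+10 /m
2*kappa*L = 2 * 1.0911e+10 * 0.34e-9
= 7.4194
T = exp(-7.4194) = 5.995374e-04

5.995374e-04


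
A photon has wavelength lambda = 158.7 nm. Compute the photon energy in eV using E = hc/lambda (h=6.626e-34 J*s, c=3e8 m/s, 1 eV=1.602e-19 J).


E = hc / lambda
= (6.626e-34)(3e8) / (158.7e-9)
= 1.9878e-25 / 1.5870e-07
= 1.2526e-18 J
Converting to eV: 1.2526e-18 / 1.602e-19
= 7.8187 eV

7.8187


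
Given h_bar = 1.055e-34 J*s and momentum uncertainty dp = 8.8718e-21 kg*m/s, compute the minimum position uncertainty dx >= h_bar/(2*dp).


dx = h_bar / (2 * dp)
= 1.055e-34 / (2 * 8.8718e-21)
= 1.055e-34 / 1.7744e-20
= 5.9458e-15 m

5.9458e-15


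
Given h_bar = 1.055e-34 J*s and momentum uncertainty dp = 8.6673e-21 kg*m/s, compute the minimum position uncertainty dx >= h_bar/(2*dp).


dx = h_bar / (2 * dp)
= 1.055e-34 / (2 * 8.6673e-21)
= 1.055e-34 / 1.7335e-20
= 6.0861e-15 m

6.0861e-15


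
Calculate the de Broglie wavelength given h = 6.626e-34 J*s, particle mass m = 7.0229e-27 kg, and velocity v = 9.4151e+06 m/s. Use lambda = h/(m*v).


lambda = h / (m * v)
= 6.626e-34 / (7.0229e-27 * 9.4151e+06)
= 6.626e-34 / 6.6121e-20
= 1.0021e-14 m

1.0021e-14


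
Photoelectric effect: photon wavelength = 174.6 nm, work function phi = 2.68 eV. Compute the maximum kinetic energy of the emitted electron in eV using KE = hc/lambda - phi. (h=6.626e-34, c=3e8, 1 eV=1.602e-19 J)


E_photon = hc / lambda
= (6.626e-34)(3e8) / (174.6e-9)
= 1.1385e-18 J
= 7.1067 eV
KE = E_photon - phi
= 7.1067 - 2.68
= 4.4267 eV

4.4267


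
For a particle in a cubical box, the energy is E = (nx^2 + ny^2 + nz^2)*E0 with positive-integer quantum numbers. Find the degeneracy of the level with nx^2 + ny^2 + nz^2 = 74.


Enumerate all (nx, ny, nz) with nx^2 + ny^2 + nz^2 = 74:
(1,3,8)
(1,8,3)
(3,1,8)
(3,4,7)
(3,7,4)
(3,8,1)
(4,3,7)
(4,7,3)
(7,3,4)
(7,4,3)
(8,1,3)
(8,3,1)
Total degeneracy = 12

12


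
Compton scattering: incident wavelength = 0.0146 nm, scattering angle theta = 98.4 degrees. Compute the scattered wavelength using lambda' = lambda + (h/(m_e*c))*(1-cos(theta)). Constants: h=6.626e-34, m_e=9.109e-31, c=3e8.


Compton wavelength: h/(m_e*c) = 2.4247e-12 m
d_lambda = 2.4247e-12 * (1 - cos(98.4 deg))
= 2.4247e-12 * 1.146083
= 2.7789e-12 m = 0.002779 nm
lambda' = 0.0146 + 0.002779
= 0.017379 nm

0.017379


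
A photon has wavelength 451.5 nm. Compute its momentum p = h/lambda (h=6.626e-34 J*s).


p = h / lambda
= 6.626e-34 / (451.5e-9)
= 6.626e-34 / 4.5150e-07
= 1.4676e-27 kg*m/s

1.4676e-27


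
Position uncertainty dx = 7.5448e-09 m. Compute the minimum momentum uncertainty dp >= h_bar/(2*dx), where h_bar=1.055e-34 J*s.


dp = h_bar / (2 * dx)
= 1.055e-34 / (2 * 7.5448e-09)
= 1.055e-34 / 1.5090e-08
= 6.9916e-27 kg*m/s

6.9916e-27


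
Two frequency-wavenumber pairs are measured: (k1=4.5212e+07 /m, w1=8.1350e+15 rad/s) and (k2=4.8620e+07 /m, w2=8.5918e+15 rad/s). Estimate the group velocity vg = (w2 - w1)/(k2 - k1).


vg = (w2 - w1) / (k2 - k1)
= (8.5918e+15 - 8.1350e+15) / (4.8620e+07 - 4.5212e+07)
= 4.5680e+14 / 3.4080e+06
= 1.3404e+08 m/s

1.3404e+08


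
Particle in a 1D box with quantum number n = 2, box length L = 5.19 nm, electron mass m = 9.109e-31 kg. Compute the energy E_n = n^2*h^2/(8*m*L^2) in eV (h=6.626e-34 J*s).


E = n^2 * h^2 / (8 * m * L^2)
= 2^2 * (6.626e-34)^2 / (8 * 9.109e-31 * (5.19e-9)^2)
= 4 * 4.3904e-67 / (8 * 9.109e-31 * 2.6936e-17)
= 8.9468e-21 J
= 0.0558 eV

0.0558


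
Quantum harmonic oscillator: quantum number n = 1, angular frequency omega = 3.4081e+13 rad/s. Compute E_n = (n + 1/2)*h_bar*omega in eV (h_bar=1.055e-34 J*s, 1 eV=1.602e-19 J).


E = (n + 1/2) * h_bar * omega
= (1 + 0.5) * 1.055e-34 * 3.4081e+13
= 1.5 * 3.5955e-21
= 5.3933e-21 J
= 0.0337 eV

0.0337


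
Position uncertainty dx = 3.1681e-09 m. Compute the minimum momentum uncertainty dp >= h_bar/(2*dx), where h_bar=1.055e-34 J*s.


dp = h_bar / (2 * dx)
= 1.055e-34 / (2 * 3.1681e-09)
= 1.055e-34 / 6.3362e-09
= 1.6650e-26 kg*m/s

1.6650e-26


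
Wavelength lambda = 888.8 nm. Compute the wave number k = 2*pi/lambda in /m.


k = 2 * pi / lambda
= 6.2832 / (888.8e-9)
= 6.2832 / 8.8880e-07
= 7.0693e+06 /m

7.0693e+06


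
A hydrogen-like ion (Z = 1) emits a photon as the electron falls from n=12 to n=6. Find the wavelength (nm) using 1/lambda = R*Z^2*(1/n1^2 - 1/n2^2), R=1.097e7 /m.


1/lambda = R * Z^2 * (1/n1^2 - 1/n2^2)
= 1.097e7 * 1^2 * (1/6^2 - 1/12^2)
= 1.097e7 * 1 * (0.027778 - 0.006944)
= 2.2854e+05 /m
lambda = 1 / 2.2854e+05
= 4375.5697 nm

4375.5697


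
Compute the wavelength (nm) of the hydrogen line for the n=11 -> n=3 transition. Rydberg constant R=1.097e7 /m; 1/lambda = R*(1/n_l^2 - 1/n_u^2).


1/lambda = R * (1/n_l^2 - 1/n_u^2)
= 1.097e7 * (1/3^2 - 1/11^2)
= 1.097e7 * (0.111111 - 0.008264)
= 1.097e7 * 0.102847
= 1.1282e+06 /m
lambda = 1 / 1.1282e+06 = 886.3459 nm

886.3459


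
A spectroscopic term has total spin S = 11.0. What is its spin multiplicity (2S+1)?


Spin multiplicity = 2S + 1
= 2 * 11.0 + 1
= 22.0 + 1
= 23

23


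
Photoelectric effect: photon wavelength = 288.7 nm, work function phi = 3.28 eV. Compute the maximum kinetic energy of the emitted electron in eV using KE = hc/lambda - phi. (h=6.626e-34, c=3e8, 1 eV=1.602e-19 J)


E_photon = hc / lambda
= (6.626e-34)(3e8) / (288.7e-9)
= 6.8853e-19 J
= 4.298 eV
KE = E_photon - phi
= 4.298 - 3.28
= 1.018 eV

1.018


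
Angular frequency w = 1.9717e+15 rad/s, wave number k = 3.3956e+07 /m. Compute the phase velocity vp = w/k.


vp = w / k
= 1.9717e+15 / 3.3956e+07
= 5.8066e+07 m/s

5.8066e+07


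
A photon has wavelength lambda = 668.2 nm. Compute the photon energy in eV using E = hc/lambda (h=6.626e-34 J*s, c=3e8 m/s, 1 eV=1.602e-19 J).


E = hc / lambda
= (6.626e-34)(3e8) / (668.2e-9)
= 1.9878e-25 / 6.6820e-07
= 2.9749e-19 J
Converting to eV: 2.9749e-19 / 1.602e-19
= 1.857 eV

1.857


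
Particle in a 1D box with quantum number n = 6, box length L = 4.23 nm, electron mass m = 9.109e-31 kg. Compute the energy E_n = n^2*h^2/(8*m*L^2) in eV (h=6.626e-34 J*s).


E = n^2 * h^2 / (8 * m * L^2)
= 6^2 * (6.626e-34)^2 / (8 * 9.109e-31 * (4.23e-9)^2)
= 36 * 4.3904e-67 / (8 * 9.109e-31 * 1.7893e-17)
= 1.2122e-19 J
= 0.7567 eV

0.7567


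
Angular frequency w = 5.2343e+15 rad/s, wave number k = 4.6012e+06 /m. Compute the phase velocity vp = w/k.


vp = w / k
= 5.2343e+15 / 4.6012e+06
= 1.1376e+09 m/s

1.1376e+09
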